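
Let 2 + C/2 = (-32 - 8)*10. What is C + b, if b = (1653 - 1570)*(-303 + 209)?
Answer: -8606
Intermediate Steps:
C = -804 (C = -4 + 2*((-32 - 8)*10) = -4 + 2*(-40*10) = -4 + 2*(-400) = -4 - 800 = -804)
b = -7802 (b = 83*(-94) = -7802)
C + b = -804 - 7802 = -8606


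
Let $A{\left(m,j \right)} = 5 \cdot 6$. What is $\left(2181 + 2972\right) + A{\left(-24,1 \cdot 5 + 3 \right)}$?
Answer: $5183$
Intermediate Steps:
$A{\left(m,j \right)} = 30$
$\left(2181 + 2972\right) + A{\left(-24,1 \cdot 5 + 3 \right)} = \left(2181 + 2972\right) + 30 = 5153 + 30 = 5183$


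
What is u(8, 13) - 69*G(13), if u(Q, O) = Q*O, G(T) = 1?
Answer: 35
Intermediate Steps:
u(Q, O) = O*Q
u(8, 13) - 69*G(13) = 13*8 - 69*1 = 104 - 69 = 35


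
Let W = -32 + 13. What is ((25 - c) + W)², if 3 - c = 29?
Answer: 1024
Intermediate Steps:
c = -26 (c = 3 - 1*29 = 3 - 29 = -26)
W = -19
((25 - c) + W)² = ((25 - 1*(-26)) - 19)² = ((25 + 26) - 19)² = (51 - 19)² = 32² = 1024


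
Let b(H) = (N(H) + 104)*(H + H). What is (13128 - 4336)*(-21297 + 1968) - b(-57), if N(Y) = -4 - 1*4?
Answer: -169929624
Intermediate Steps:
N(Y) = -8 (N(Y) = -4 - 4 = -8)
b(H) = 192*H (b(H) = (-8 + 104)*(H + H) = 96*(2*H) = 192*H)
(13128 - 4336)*(-21297 + 1968) - b(-57) = (13128 - 4336)*(-21297 + 1968) - 192*(-57) = 8792*(-19329) - 1*(-10944) = -169940568 + 10944 = -169929624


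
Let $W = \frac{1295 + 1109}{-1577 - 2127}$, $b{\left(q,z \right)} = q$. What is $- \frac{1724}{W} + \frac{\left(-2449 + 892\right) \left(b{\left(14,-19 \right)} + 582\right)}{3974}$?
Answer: $\frac{2893238902}{1194187} \approx 2422.8$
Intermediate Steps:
$W = - \frac{601}{926}$ ($W = \frac{2404}{-3704} = 2404 \left(- \frac{1}{3704}\right) = - \frac{601}{926} \approx -0.64903$)
$- \frac{1724}{W} + \frac{\left(-2449 + 892\right) \left(b{\left(14,-19 \right)} + 582\right)}{3974} = - \frac{1724}{- \frac{601}{926}} + \frac{\left(-2449 + 892\right) \left(14 + 582\right)}{3974} = \left(-1724\right) \left(- \frac{926}{601}\right) + \left(-1557\right) 596 \cdot \frac{1}{3974} = \frac{1596424}{601} - \frac{463986}{1987} = \frac{2893238902}{1194187}$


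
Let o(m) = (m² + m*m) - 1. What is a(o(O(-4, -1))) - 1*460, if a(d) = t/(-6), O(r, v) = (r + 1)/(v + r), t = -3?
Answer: -919/2 ≈ -459.50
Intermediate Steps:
O(r, v) = (1 + r)/(r + v)
o(m) = -1 + 2*m² (o(m) = (m² + m²) - 1 = 2*m² - 1 = -1 + 2*m²)
a(d) = ½ (a(d) = -3/(-6) = -3*(-⅙) = ½)
a(o(O(-4, -1))) - 1*460 = ½ - 1*460 = ½ - 460 = -919/2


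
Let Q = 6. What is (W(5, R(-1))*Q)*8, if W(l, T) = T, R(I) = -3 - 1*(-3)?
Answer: 0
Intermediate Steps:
R(I) = 0 (R(I) = -3 + 3 = 0)
(W(5, R(-1))*Q)*8 = (0*6)*8 = 0*8 = 0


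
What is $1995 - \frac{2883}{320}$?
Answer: $\frac{635517}{320} \approx 1986.0$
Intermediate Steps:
$1995 - \frac{2883}{320} = \frac{635517}{320}$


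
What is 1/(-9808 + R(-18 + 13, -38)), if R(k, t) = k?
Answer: -1/9813 ≈ -0.00010191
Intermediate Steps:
1/(-9808 + R(-18 + 13, -38)) = 1/(-9808 + (-18 + 13)) = 1/(-9808 - 5) = 1/(-9813) = -1/9813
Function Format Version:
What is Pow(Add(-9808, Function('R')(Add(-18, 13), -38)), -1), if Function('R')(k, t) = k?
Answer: Rational(-1, 9813) ≈ -0.00010191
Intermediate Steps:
Pow(Add(-9808, Function('R')(Add(-18, 13), -38)), -1) = Pow(Add(-9808, Add(-18, 13)), -1) = Pow(Add(-9808, -5), -1) = Pow(-9813, -1) = Rational(-1, 9813)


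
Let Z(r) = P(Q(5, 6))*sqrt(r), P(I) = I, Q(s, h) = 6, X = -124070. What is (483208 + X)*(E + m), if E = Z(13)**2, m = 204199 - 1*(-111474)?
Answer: 113538246458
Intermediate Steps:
m = 315673 (m = 204199 + 111474 = 315673)
Z(r) = 6*sqrt(r)
E = 468 (E = (6*sqrt(13))**2 = 468)
(483208 + X)*(E + m) = (483208 - 124070)*(468 + 315673) = 359138*316141 = 113538246458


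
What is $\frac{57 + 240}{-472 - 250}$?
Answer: $- \frac{297}{722} \approx -0.41136$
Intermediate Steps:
$\frac{57 + 240}{-472 - 250} = \frac{297}{-722} = 297 \left(- \frac{1}{722}\right) = - \frac{297}{722}$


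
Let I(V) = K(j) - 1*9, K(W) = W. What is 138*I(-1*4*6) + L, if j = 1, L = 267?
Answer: -837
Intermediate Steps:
I(V) = -8 (I(V) = 1 - 1*9 = 1 - 9 = -8)
138*I(-1*4*6) + L = 138*(-8) + 267 = -1104 + 267 = -837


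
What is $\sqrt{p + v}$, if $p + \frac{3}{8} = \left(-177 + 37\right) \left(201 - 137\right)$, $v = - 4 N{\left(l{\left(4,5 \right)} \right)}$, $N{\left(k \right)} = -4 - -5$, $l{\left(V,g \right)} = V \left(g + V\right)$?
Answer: $\frac{i \sqrt{143430}}{4} \approx 94.68 i$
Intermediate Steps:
$l{\left(V,g \right)} = V \left(V + g\right)$
$N{\left(k \right)} = 1$ ($N{\left(k \right)} = -4 + 5 = 1$)
$v = -4$ ($v = \left(-4\right) 1 = -4$)
$p = - \frac{71683}{8}$ ($p = - \frac{3}{8} + \left(-177 + 37\right) \left(201 - 137\right) = - \frac{3}{8} - 8960 = - \frac{71683}{8} \approx -8960.4$)
$\sqrt{p + v} = \sqrt{- \frac{71683}{8} - 4} = \sqrt{- \frac{71715}{8}} = \frac{i \sqrt{143430}}{4}$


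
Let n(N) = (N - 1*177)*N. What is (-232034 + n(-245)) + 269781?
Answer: 141137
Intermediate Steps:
n(N) = N*(-177 + N) (n(N) = (N - 177)*N = (-177 + N)*N = N*(-177 + N))
(-232034 + n(-245)) + 269781 = (-232034 - 245*(-177 - 245)) + 269781 = (-232034 - 245*(-422)) + 269781 = (-232034 + 103390) + 269781 = -128644 + 269781 = 141137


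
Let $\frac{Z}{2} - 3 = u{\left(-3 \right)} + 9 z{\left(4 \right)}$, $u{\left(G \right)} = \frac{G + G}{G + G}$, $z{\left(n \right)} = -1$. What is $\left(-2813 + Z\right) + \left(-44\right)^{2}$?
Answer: $-887$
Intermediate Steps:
$u{\left(G \right)} = 1$ ($u{\left(G \right)} = \frac{2 G}{2 G} = 2 G \frac{1}{2 G} = 1$)
$Z = -10$ ($Z = 6 + 2 \left(1 + 9 \left(-1\right)\right) = 6 + 2 \left(1 - 9\right) = 6 + 2 \left(-8\right) = 6 - 16 = -10$)
$\left(-2813 + Z\right) + \left(-44\right)^{2} = \left(-2813 - 10\right) + \left(-44\right)^{2} = -2823 + 1936 = -887$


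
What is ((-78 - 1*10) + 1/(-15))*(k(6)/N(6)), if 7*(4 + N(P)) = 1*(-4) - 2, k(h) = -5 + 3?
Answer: -9247/255 ≈ -36.263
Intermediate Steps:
k(h) = -2
N(P) = -34/7 (N(P) = -4 + (1*(-4) - 2)/7 = -4 + (-4 - 2)/7 = -4 + (⅐)*(-6) = -4 - 6/7 = -34/7)
((-78 - 1*10) + 1/(-15))*(k(6)/N(6)) = ((-78 - 1*10) + 1/(-15))*(-2/(-34/7)) = ((-78 - 10) - 1/15)*(-7/34*(-2)) = (-88 - 1/15)*(7/17) = -1321/15*7/17 = -9247/255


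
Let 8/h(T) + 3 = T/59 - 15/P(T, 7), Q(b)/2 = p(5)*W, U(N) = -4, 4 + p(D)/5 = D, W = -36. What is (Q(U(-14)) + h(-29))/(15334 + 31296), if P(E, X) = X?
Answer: -420512/54254005 ≈ -0.0077508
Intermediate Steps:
p(D) = -20 + 5*D
Q(b) = -360 (Q(b) = 2*((-20 + 5*5)*(-36)) = 2*((-20 + 25)*(-36)) = 2*(5*(-36)) = 2*(-180) = -360)
h(T) = 8/(-36/7 + T/59) (h(T) = 8/(-3 + (T/59 - 15/7)) = 8/(-3 + (-15/7 + T/59)) = 8/(-36/7 + T/59))
(Q(U(-14)) + h(-29))/(15334 + 31296) = (-360 + 3304/(-2124 + 7*(-29)))/(15334 + 31296) = (-360 + 3304/(-2124 - 203))/46630 = (-360 + 3304/(-2327))*(1/46630) = (-360 + 3304*(-1/2327))*(1/46630) = (-360 - 3304/2327)*(1/46630) = -841024/2327*1/46630 = -420512/54254005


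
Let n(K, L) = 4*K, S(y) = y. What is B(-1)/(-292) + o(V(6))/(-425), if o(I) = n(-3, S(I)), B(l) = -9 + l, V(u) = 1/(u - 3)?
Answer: 3877/62050 ≈ 0.062482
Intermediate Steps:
V(u) = 1/(-3 + u)
o(I) = -12 (o(I) = 4*(-3) = -12)
B(-1)/(-292) + o(V(6))/(-425) = (-9 - 1)/(-292) - 12/(-425) = -10*(-1/292) - 12*(-1/425) = 5/146 + 12/425 = 3877/62050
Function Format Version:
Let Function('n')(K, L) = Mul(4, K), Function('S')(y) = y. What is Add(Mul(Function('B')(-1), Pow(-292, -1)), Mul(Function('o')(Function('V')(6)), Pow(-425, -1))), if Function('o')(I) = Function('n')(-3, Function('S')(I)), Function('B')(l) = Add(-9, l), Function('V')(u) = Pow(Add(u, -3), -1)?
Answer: Rational(3877, 62050) ≈ 0.062482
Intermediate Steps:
Function('V')(u) = Pow(Add(-3, u), -1)
Function('o')(I) = -12 (Function('o')(I) = Mul(4, -3) = -12)
Add(Mul(Function('B')(-1), Pow(-292, -1)), Mul(Function('o')(Function('V')(6)), Pow(-425, -1))) = Add(Mul(Add(-9, -1), Pow(-292, -1)), Mul(-12, Pow(-425, -1))) = Add(Mul(-10, Rational(-1, 292)), Mul(-12, Rational(-1, 425))) = Add(Rational(5, 146), Rational(12, 425)) = Rational(3877, 62050)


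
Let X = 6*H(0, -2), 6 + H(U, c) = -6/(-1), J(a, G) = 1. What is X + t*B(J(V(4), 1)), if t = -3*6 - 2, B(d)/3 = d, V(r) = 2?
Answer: -60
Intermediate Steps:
B(d) = 3*d
H(U, c) = 0 (H(U, c) = -6 - 6/(-1) = -6 - 6*(-1) = -6 + 6 = 0)
t = -20 (t = -18 - 2 = -20)
X = 0 (X = 6*0 = 0)
X + t*B(J(V(4), 1)) = 0 - 60 = -60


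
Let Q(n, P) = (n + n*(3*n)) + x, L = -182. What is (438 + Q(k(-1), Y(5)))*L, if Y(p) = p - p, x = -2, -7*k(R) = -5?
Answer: -558324/7 ≈ -79761.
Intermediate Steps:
k(R) = 5/7 (k(R) = -1/7*(-5) = 5/7)
Y(p) = 0
Q(n, P) = -2 + n + 3*n**2 (Q(n, P) = (n + n*(3*n)) - 2 = (n + 3*n**2) - 2 = -2 + n + 3*n**2)
(438 + Q(k(-1), Y(5)))*L = (438 + (-2 + 5/7 + 3*(5/7)**2))*(-182) = (438 + (-2 + 5/7 + 3*(25/49)))*(-182) = (438 + (-2 + 5/7 + 75/49))*(-182) = (438 + 12/49)*(-182) = (21474/49)*(-182) = -558324/7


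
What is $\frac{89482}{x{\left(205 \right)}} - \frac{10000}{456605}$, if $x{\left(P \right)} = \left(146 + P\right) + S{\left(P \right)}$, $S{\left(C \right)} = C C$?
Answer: $\frac{4043416861}{1934909348} \approx 2.0897$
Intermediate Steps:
$S{\left(C \right)} = C^{2}$
$x{\left(P \right)} = 146 + P + P^{2}$ ($x{\left(P \right)} = \left(146 + P\right) + P^{2} = 146 + P + P^{2}$)
$\frac{89482}{x{\left(205 \right)}} - \frac{10000}{456605} = \frac{89482}{146 + 205 + 205^{2}} - \frac{10000}{456605} = \frac{89482}{146 + 205 + 42025} - \frac{2000}{91321} = \frac{89482}{42376} - \frac{2000}{91321} = 89482 \cdot \frac{1}{42376} - \frac{2000}{91321} = \frac{44741}{21188} - \frac{2000}{91321} = \frac{4043416861}{1934909348}$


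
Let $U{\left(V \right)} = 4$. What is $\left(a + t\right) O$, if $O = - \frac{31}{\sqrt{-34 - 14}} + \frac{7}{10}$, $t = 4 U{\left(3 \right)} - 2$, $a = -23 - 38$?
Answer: $- \frac{329}{10} - \frac{1457 i \sqrt{3}}{12} \approx -32.9 - 210.3 i$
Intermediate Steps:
$a = -61$ ($a = -23 - 38 = -61$)
$t = 14$ ($t = 4 \cdot 4 - 2 = 16 - 2 = 14$)
$O = \frac{7}{10} + \frac{31 i \sqrt{3}}{12}$ ($O = - \frac{31}{\sqrt{-48}} + 7 \cdot \frac{1}{10} = - \frac{31}{4 i \sqrt{3}} + \frac{7}{10} = - 31 \left(- \frac{i \sqrt{3}}{12}\right) + \frac{7}{10} = \frac{31 i \sqrt{3}}{12} + \frac{7}{10} = \frac{7}{10} + \frac{31 i \sqrt{3}}{12} \approx 0.7 + 4.4745 i$)
$\left(a + t\right) O = \left(-61 + 14\right) \left(\frac{7}{10} + \frac{31 i \sqrt{3}}{12}\right) = - 47 \left(\frac{7}{10} + \frac{31 i \sqrt{3}}{12}\right) = - \frac{329}{10} - \frac{1457 i \sqrt{3}}{12}$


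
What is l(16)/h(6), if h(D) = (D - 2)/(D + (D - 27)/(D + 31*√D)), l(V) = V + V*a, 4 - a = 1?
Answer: 92016/955 - 1736*√6/955 ≈ 91.899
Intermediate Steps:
a = 3 (a = 4 - 1*1 = 4 - 1 = 3)
l(V) = 4*V (l(V) = V + V*3 = V + 3*V = 4*V)
h(D) = (-2 + D)/(D + (-27 + D)/(D + 31*√D))
l(16)/h(6) = (4*16)/(((6² - 62*√6 - 2*6 + 31*6^(3/2))/(-27 + 6 + 6² + 31*6^(3/2)))) = 64/(((36 - 62*√6 - 12 + 31*(6*√6))/(-27 + 6 + 36 + 31*(6*√6)))) = 64/(((36 - 62*√6 - 12 + 186*√6)/(-27 + 6 + 36 + 186*√6))) = 64/(((24 + 124*√6)/(15 + 186*√6))) = 64*((15 + 186*√6)/(24 + 124*√6)) = 64*(15 + 186*√6)/(24 + 124*√6)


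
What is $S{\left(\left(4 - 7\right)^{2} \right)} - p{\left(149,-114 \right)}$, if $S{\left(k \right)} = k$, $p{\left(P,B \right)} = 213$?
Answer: $-204$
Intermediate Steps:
$S{\left(\left(4 - 7\right)^{2} \right)} - p{\left(149,-114 \right)} = \left(4 - 7\right)^{2} - 213 = \left(-3\right)^{2} - 213 = 9 - 213 = -204$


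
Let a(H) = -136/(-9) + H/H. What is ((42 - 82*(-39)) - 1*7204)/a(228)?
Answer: -35676/145 ≈ -246.04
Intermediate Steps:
a(H) = 145/9 (a(H) = -136*(-⅑) + 1 = 136/9 + 1 = 145/9)
((42 - 82*(-39)) - 1*7204)/a(228) = ((42 - 82*(-39)) - 1*7204)/(145/9) = ((42 + 3198) - 7204)*(9/145) = (3240 - 7204)*(9/145) = -3964*9/145 = -35676/145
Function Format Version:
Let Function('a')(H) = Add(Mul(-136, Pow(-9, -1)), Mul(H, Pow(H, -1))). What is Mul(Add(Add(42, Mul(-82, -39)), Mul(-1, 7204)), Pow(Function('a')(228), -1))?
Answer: Rational(-35676, 145) ≈ -246.04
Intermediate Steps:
Function('a')(H) = Rational(145, 9) (Function('a')(H) = Add(Mul(-136, Rational(-1, 9)), 1) = Add(Rational(136, 9), 1) = Rational(145, 9))
Mul(Add(Add(42, Mul(-82, -39)), Mul(-1, 7204)), Pow(Function('a')(228), -1)) = Mul(Add(Add(42, Mul(-82, -39)), Mul(-1, 7204)), Pow(Rational(145, 9), -1)) = Mul(Add(Add(42, 3198), -7204), Rational(9, 145)) = Mul(Add(3240, -7204), Rational(9, 145)) = Mul(-3964, Rational(9, 145)) = Rational(-35676, 145)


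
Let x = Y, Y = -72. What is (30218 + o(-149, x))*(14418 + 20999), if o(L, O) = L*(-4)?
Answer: 1091339438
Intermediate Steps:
x = -72
o(L, O) = -4*L
(30218 + o(-149, x))*(14418 + 20999) = (30218 - 4*(-149))*(14418 + 20999) = (30218 + 596)*35417 = 30814*35417 = 1091339438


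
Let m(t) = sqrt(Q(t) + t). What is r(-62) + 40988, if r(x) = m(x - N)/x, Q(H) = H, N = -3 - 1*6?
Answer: 40988 - I*sqrt(106)/62 ≈ 40988.0 - 0.16606*I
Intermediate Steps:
N = -9 (N = -3 - 6 = -9)
m(t) = sqrt(2)*sqrt(t) (m(t) = sqrt(t + t) = sqrt(2*t) = sqrt(2)*sqrt(t))
r(x) = sqrt(2)*sqrt(9 + x)/x (r(x) = (sqrt(2)*sqrt(x - 1*(-9)))/x = (sqrt(2)*sqrt(x + 9))/x = (sqrt(2)*sqrt(9 + x))/x = sqrt(2)*sqrt(9 + x)/x)
r(-62) + 40988 = sqrt(18 + 2*(-62))/(-62) + 40988 = -sqrt(18 - 124)/62 + 40988 = -I*sqrt(106)/62 + 40988 = 40988 - I*sqrt(106)/62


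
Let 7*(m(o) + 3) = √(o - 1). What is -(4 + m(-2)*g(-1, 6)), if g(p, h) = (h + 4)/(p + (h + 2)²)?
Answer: -74/21 - 10*I*√3/441 ≈ -3.5238 - 0.039276*I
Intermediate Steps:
m(o) = -3 + √(-1 + o)/7 (m(o) = -3 + √(o - 1)/7 = -3 + √(-1 + o)/7)
g(p, h) = (4 + h)/(p + (2 + h)²)
-(4 + m(-2)*g(-1, 6)) = -(4 + (-3 + √(-1 - 2)/7)*((4 + 6)/(-1 + (2 + 6)²))) = -(4 + (-3 + √(-3)/7)*(10/(-1 + 8²))) = -(4 + (-3 + (I*√3)/7)*(10/(-1 + 64))) = -(4 + (-3 + I*√3/7)*(10/63)) = -(4 + (-10/21 + 10*I*√3/441)) = -(74/21 + 10*I*√3/441) = -74/21 - 10*I*√3/441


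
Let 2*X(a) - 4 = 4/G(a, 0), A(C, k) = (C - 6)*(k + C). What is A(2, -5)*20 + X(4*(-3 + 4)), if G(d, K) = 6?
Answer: 727/3 ≈ 242.33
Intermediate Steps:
A(C, k) = (-6 + C)*(C + k)
X(a) = 7/3 (X(a) = 2 + (4/6)/2 = 2 + (4*(⅙))/2 = 2 + (½)*(⅔) = 2 + ⅓ = 7/3)
A(2, -5)*20 + X(4*(-3 + 4)) = (2² - 6*2 - 6*(-5) + 2*(-5))*20 + 7/3 = (4 - 12 + 30 - 10)*20 + 7/3 = 12*20 + 7/3 = 240 + 7/3 = 727/3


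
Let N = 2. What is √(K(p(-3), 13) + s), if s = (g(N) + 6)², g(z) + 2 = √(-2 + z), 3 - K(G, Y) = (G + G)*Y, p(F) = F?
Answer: √97 ≈ 9.8489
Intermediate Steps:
K(G, Y) = 3 - 2*G*Y (K(G, Y) = 3 - (G + G)*Y = 3 - 2*G*Y)
g(z) = -2 + √(-2 + z)
s = 16 (s = ((-2 + √(-2 + 2)) + 6)² = ((-2 + √0) + 6)² = ((-2 + 0) + 6)² = (-2 + 6)² = 4² = 16)
√(K(p(-3), 13) + s) = √((3 - 2*(-3)*13) + 16) = √((3 + 78) + 16) = √(81 + 16) = √97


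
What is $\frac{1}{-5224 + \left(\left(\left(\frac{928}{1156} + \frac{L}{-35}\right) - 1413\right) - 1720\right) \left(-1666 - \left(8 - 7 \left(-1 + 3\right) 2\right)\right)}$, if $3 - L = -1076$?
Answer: $\frac{10115}{52609293116} \approx 1.9227 \cdot 10^{-7}$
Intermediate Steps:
$L = 1079$ ($L = 3 - -1076 = 3 + 1076 = 1079$)
$\frac{1}{-5224 + \left(\left(\left(\frac{928}{1156} + \frac{L}{-35}\right) - 1413\right) - 1720\right) \left(-1666 - \left(8 - 7 \left(-1 + 3\right) 2\right)\right)} = \frac{1}{-5224 + \left(\left(\left(\frac{928}{1156} + \frac{1079}{-35}\right) - 1413\right) - 1720\right) \left(-1666 - \left(8 - 7 \left(-1 + 3\right) 2\right)\right)} = \frac{1}{-5224 + \left(\left(\left(928 \cdot \frac{1}{1156} + 1079 \left(- \frac{1}{35}\right)\right) - 1413\right) - 1720\right) \left(-1666 - \left(8 - 7 \cdot 2 \cdot 2\right)\right)} = \frac{1}{-5224 + \left(\left(\left(\frac{232}{289} - \frac{1079}{35}\right) - 1413\right) - 1720\right) \left(-1666 + \left(7 \cdot 4 - 8\right)\right)} = \frac{1}{-5224 + \left(\left(- \frac{303711}{10115} - 1413\right) - 1720\right) \left(-1666 + \left(28 - 8\right)\right)} = \frac{1}{-5224 + \left(- \frac{14596206}{10115} - 1720\right) \left(-1666 + 20\right)} = \frac{1}{-5224 - - \frac{52662133876}{10115}} = \frac{1}{-5224 + \frac{52662133876}{10115}} = \frac{1}{\frac{52609293116}{10115}} = \frac{10115}{52609293116}$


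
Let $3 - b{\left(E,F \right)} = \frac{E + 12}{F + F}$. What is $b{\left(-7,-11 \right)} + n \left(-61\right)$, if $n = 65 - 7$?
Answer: $- \frac{77765}{22} \approx -3534.8$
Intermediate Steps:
$b{\left(E,F \right)} = 3 - \frac{12 + E}{2 F}$ ($b{\left(E,F \right)} = 3 - \frac{E + 12}{F + F} = 3 - \frac{12 + E}{2 F}$)
$n = 58$
$b{\left(-7,-11 \right)} + n \left(-61\right) = \frac{-12 - -7 + 6 \left(-11\right)}{2 \left(-11\right)} + 58 \left(-61\right) = \frac{1}{2} \left(- \frac{1}{11}\right) \left(-12 + 7 - 66\right) - 3538 = \frac{1}{2} \left(- \frac{1}{11}\right) \left(-71\right) - 3538 = \frac{71}{22} - 3538 = - \frac{77765}{22}$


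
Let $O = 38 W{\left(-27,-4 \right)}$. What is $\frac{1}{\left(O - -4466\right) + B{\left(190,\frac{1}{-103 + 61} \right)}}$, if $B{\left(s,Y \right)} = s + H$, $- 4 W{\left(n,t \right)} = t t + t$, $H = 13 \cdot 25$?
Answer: $\frac{1}{4867} \approx 0.00020547$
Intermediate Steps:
$H = 325$
$W{\left(n,t \right)} = - \frac{t}{4} - \frac{t^{2}}{4}$ ($W{\left(n,t \right)} = - \frac{t t + t}{4} = - \frac{t^{2} + t}{4} = - \frac{t + t^{2}}{4} = - \frac{t}{4} - \frac{t^{2}}{4}$)
$B{\left(s,Y \right)} = 325 + s$ ($B{\left(s,Y \right)} = s + 325 = 325 + s$)
$O = -114$ ($O = 38 \left(\left(- \frac{1}{4}\right) \left(-4\right) \left(1 - 4\right)\right) = 38 \left(\left(- \frac{1}{4}\right) \left(-4\right) \left(-3\right)\right) = 38 \left(-3\right) = -114$)
$\frac{1}{\left(O - -4466\right) + B{\left(190,\frac{1}{-103 + 61} \right)}} = \frac{1}{\left(-114 - -4466\right) + \left(325 + 190\right)} = \frac{1}{\left(-114 + 4466\right) + 515} = \frac{1}{4352 + 515} = \frac{1}{4867}$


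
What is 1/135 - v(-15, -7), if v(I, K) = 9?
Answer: -1214/135 ≈ -8.9926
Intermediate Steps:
1/135 - v(-15, -7) = 1/135 - 1*9 = 1/135 - 9 = -1214/135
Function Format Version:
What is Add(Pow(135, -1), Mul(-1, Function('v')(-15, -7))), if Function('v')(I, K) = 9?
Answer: Rational(-1214, 135) ≈ -8.9926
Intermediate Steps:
Add(Pow(135, -1), Mul(-1, Function('v')(-15, -7))) = Add(Pow(135, -1), Mul(-1, 9)) = Add(Rational(1, 135), -9) = Rational(-1214, 135)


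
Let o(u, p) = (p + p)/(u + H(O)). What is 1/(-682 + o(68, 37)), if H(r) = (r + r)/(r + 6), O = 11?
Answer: -589/401069 ≈ -0.0014686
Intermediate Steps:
H(r) = 2*r/(6 + r) (H(r) = (2*r)/(6 + r) = 2*r/(6 + r))
o(u, p) = 2*p/(22/17 + u) (o(u, p) = (p + p)/(u + 2*11/(6 + 11)) = (2*p)/(u + 2*11/17) = (2*p)/(u + 2*11*(1/17)) = (2*p)/(u + 22/17) = (2*p)/(22/17 + u) = 2*p/(22/17 + u))
1/(-682 + o(68, 37)) = 1/(-682 + 34*37/(22 + 17*68)) = 1/(-682 + 34*37/(22 + 1156)) = 1/(-682 + 34*37/1178) = 1/(-682 + 34*37*(1/1178)) = 1/(-682 + 629/589) = 1/(-401069/589) = -589/401069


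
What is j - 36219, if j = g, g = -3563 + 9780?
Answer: -30002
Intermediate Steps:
g = 6217
j = 6217
j - 36219 = 6217 - 36219 = -30002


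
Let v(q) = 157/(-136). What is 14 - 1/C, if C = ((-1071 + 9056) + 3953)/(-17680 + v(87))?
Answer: 25134589/1623568 ≈ 15.481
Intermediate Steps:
v(q) = -157/136 (v(q) = 157*(-1/136) = -157/136)
C = -1623568/2404637 (C = ((-1071 + 9056) + 3953)/(-17680 - 157/136) = (7985 + 3953)/(-2404637/136) = 11938*(-136/2404637) = -1623568/2404637 ≈ -0.67518)
14 - 1/C = 14 - 1/(-1623568/2404637) = 14 - 1*(-2404637/1623568) = 14 + 2404637/1623568 = 25134589/1623568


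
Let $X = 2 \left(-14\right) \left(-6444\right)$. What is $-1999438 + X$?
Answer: $-1819006$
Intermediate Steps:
$X = 180432$ ($X = \left(-28\right) \left(-6444\right) = 180432$)
$-1999438 + X = -1999438 + 180432 = -1819006$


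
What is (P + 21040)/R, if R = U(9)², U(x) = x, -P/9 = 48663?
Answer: -416927/81 ≈ -5147.3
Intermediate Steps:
P = -437967 (P = -9*48663 = -437967)
R = 81 (R = 9² = 81)
(P + 21040)/R = (-437967 + 21040)/81 = -416927*1/81 = -416927/81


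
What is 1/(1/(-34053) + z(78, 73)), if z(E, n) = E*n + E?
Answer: 34053/196553915 ≈ 0.00017325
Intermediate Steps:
z(E, n) = E + E*n
1/(1/(-34053) + z(78, 73)) = 1/(1/(-34053) + 78*(1 + 73)) = 1/(-1/34053 + 78*74) = 1/(-1/34053 + 5772) = 1/(196553915/34053) = 34053/196553915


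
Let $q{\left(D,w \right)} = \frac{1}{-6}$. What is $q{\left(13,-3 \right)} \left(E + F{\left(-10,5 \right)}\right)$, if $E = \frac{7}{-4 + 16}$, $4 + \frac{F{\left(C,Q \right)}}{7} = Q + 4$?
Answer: $- \frac{427}{72} \approx -5.9306$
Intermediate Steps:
$F{\left(C,Q \right)} = 7 Q$ ($F{\left(C,Q \right)} = -28 + 7 \left(Q + 4\right) = -28 + 7 \left(4 + Q\right) = -28 + \left(28 + 7 Q\right) = 7 Q$)
$q{\left(D,w \right)} = - \frac{1}{6}$
$E = \frac{7}{12} \approx 0.58333$
$q{\left(13,-3 \right)} \left(E + F{\left(-10,5 \right)}\right) = - \frac{\frac{7}{12} + 7 \cdot 5}{6} = - \frac{\frac{7}{12} + 35}{6} = \left(- \frac{1}{6}\right) \frac{427}{12} = - \frac{427}{72}$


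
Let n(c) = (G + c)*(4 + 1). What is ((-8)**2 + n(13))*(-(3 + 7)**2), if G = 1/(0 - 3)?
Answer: -38200/3 ≈ -12733.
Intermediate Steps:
G = -1/3 (G = 1/(-3) = -1/3 ≈ -0.33333)
n(c) = -5/3 + 5*c (n(c) = (-1/3 + c)*(4 + 1) = (-1/3 + c)*5 = -5/3 + 5*c)
((-8)**2 + n(13))*(-(3 + 7)**2) = ((-8)**2 + (-5/3 + 5*13))*(-(3 + 7)**2) = (64 + (-5/3 + 65))*(-1*10**2) = (64 + 190/3)*(-1*100) = (382/3)*(-100) = -38200/3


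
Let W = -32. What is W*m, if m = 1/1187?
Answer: -32/1187 ≈ -0.026959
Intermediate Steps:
m = 1/1187 ≈ 0.00084246
W*m = -32*1/1187 = -32/1187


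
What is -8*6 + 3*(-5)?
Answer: -63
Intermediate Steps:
-8*6 + 3*(-5) = -48 - 15 = -63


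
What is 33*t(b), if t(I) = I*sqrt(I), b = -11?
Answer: -363*I*sqrt(11) ≈ -1203.9*I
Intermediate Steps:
t(I) = I**(3/2)
33*t(b) = 33*(-11)**(3/2) = 33*(-11*I*sqrt(11)) = -363*I*sqrt(11)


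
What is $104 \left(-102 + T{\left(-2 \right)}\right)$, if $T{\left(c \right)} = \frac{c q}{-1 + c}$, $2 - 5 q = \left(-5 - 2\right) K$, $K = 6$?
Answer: $- \frac{149968}{15} \approx -9997.9$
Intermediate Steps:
$q = \frac{44}{5}$ ($q = \frac{2}{5} - \frac{\left(-5 - 2\right) 6}{5} = \frac{2}{5} - \frac{\left(-7\right) 6}{5} = \frac{2}{5} - - \frac{42}{5} = \frac{2}{5} + \frac{42}{5} = \frac{44}{5} \approx 8.8$)
$T{\left(c \right)} = \frac{44 c}{5 \left(-1 + c\right)}$ ($T{\left(c \right)} = \frac{c \frac{44}{5}}{-1 + c} = \frac{\frac{44}{5} c}{-1 + c} = \frac{44 c}{5 \left(-1 + c\right)}$)
$104 \left(-102 + T{\left(-2 \right)}\right) = 104 \left(-102 + \frac{44}{5} \left(-2\right) \frac{1}{-1 - 2}\right) = 104 \left(-102 + \frac{44}{5} \left(-2\right) \frac{1}{-3}\right) = 104 \left(-102 + \frac{44}{5} \left(-2\right) \left(- \frac{1}{3}\right)\right) = 104 \left(-102 + \frac{88}{15}\right) = 104 \left(- \frac{1442}{15}\right) = - \frac{149968}{15}$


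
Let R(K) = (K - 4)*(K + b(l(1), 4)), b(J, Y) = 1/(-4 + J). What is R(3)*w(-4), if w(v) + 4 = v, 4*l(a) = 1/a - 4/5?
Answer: 1736/79 ≈ 21.975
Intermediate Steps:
l(a) = -⅕ + 1/(4*a) (l(a) = (1/a - 4/5)/4 = (1/a - 4*⅕)/4 = (1/a - ⅘)/4 = (-⅘ + 1/a)/4 = -⅕ + 1/(4*a))
w(v) = -4 + v
R(K) = (-4 + K)*(-20/79 + K) (R(K) = (K - 4)*(K + 1/(-4 + (1/20)*(5 - 4*1)/1)) = (-4 + K)*(K + 1/(-4 + (1/20)*1*(5 - 4))) = (-4 + K)*(K + 1/(-4 + (1/20)*1*1)) = (-4 + K)*(K + 1/(-4 + 1/20)) = (-4 + K)*(K + 1/(-79/20)) = (-4 + K)*(K - 20/79) = (-4 + K)*(-20/79 + K))
R(3)*w(-4) = (80/79 + 3² - 336/79*3)*(-4 - 4) = (80/79 + 9 - 1008/79)*(-8) = -217/79*(-8) = 1736/79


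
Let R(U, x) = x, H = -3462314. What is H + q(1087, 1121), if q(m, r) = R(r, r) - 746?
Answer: -3461939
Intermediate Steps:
q(m, r) = -746 + r (q(m, r) = r - 746 = -746 + r)
H + q(1087, 1121) = -3462314 + (-746 + 1121) = -3462314 + 375 = -3461939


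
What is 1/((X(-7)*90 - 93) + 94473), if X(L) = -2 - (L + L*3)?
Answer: 1/96720 ≈ 1.0339e-5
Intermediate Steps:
X(L) = -2 - 4*L (X(L) = -2 - (L + 3*L) = -2 - 4*L)
1/((X(-7)*90 - 93) + 94473) = 1/(((-2 - 4*(-7))*90 - 93) + 94473) = 1/(((-2 + 28)*90 - 93) + 94473) = 1/((26*90 - 93) + 94473) = 1/((2340 - 93) + 94473) = 1/(2247 + 94473) = 1/96720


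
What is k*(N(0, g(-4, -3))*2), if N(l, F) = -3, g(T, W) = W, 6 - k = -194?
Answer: -1200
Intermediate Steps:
k = 200 (k = 6 - 1*(-194) = 6 + 194 = 200)
k*(N(0, g(-4, -3))*2) = 200*(-3*2) = 200*(-6) = -1200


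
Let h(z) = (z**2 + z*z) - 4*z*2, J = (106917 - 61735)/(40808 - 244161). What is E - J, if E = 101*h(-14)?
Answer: 10351526294/203353 ≈ 50904.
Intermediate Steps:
J = -45182/203353 (J = 45182/(-203353) = 45182*(-1/203353) = -45182/203353 ≈ -0.22219)
h(z) = -8*z + 2*z**2 (h(z) = (z**2 + z**2) - 8*z = 2*z**2 - 8*z = -8*z + 2*z**2)
E = 50904 (E = 101*(2*(-14)*(-4 - 14)) = 101*(2*(-14)*(-18)) = 101*504 = 50904)
E - J = 50904 - 1*(-45182/203353) = 50904 + 45182/203353 = 10351526294/203353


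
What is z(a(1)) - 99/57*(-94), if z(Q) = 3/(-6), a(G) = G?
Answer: 6185/38 ≈ 162.76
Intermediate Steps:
z(Q) = -½ (z(Q) = 3*(-⅙) = -½)
z(a(1)) - 99/57*(-94) = -½ - 99/57*(-94) = -½ - 99*1/57*(-94) = -½ - 33/19*(-94) = -½ + 3102/19 = 6185/38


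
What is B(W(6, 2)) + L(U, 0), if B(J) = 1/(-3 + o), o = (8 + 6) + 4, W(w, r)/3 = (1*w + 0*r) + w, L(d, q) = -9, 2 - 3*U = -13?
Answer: -134/15 ≈ -8.9333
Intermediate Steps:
U = 5 (U = 2/3 - 1/3*(-13) = 2/3 + 13/3 = 5)
W(w, r) = 6*w (W(w, r) = 3*((1*w + 0*r) + w) = 3*((w + 0) + w) = 3*(w + w) = 3*(2*w) = 6*w)
o = 18 (o = 14 + 4 = 18)
B(J) = 1/15 (B(J) = 1/(-3 + 18) = 1/15)
B(W(6, 2)) + L(U, 0) = 1/15 - 9 = -134/15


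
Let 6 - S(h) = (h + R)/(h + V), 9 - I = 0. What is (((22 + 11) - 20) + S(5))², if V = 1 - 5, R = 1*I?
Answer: 25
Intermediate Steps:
I = 9 (I = 9 - 1*0 = 9 + 0 = 9)
R = 9 (R = 1*9 = 9)
V = -4
S(h) = 6 - (9 + h)/(-4 + h) (S(h) = 6 - (h + 9)/(h - 4) = 6 - (9 + h)/(-4 + h))
(((22 + 11) - 20) + S(5))² = (((22 + 11) - 20) + (-33 + 5*5)/(-4 + 5))² = ((33 - 20) + (-33 + 25)/1)² = (13 + 1*(-8))² = (13 - 8)² = 5² = 25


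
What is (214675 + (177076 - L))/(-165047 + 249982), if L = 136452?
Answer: 255299/84935 ≈ 3.0058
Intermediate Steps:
(214675 + (177076 - L))/(-165047 + 249982) = (214675 + (177076 - 1*136452))/(-165047 + 249982) = (214675 + (177076 - 136452))/84935 = (214675 + 40624)*(1/84935) = 255299*(1/84935) = 255299/84935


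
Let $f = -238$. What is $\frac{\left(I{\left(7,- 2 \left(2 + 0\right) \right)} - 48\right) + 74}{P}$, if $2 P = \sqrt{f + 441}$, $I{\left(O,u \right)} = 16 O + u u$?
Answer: $\frac{44 \sqrt{203}}{29} \approx 21.617$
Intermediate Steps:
$I{\left(O,u \right)} = u^{2} + 16 O$ ($I{\left(O,u \right)} = 16 O + u^{2} = u^{2} + 16 O$)
$P = \frac{\sqrt{203}}{2}$ ($P = \frac{\sqrt{-238 + 441}}{2} = \frac{\sqrt{203}}{2} \approx 7.1239$)
$\frac{\left(I{\left(7,- 2 \left(2 + 0\right) \right)} - 48\right) + 74}{P} = \frac{\left(\left(\left(- 2 \left(2 + 0\right)\right)^{2} + 16 \cdot 7\right) - 48\right) + 74}{\frac{1}{2} \sqrt{203}} = \left(\left(\left(\left(\left(-2\right) 2\right)^{2} + 112\right) - 48\right) + 74\right) \frac{2 \sqrt{203}}{203} = \left(\left(\left(\left(-4\right)^{2} + 112\right) - 48\right) + 74\right) \frac{2 \sqrt{203}}{203} = \left(\left(\left(16 + 112\right) - 48\right) + 74\right) \frac{2 \sqrt{203}}{203} = \left(\left(128 - 48\right) + 74\right) \frac{2 \sqrt{203}}{203} = \left(80 + 74\right) \frac{2 \sqrt{203}}{203} = 154 \frac{2 \sqrt{203}}{203} = \frac{44 \sqrt{203}}{29}$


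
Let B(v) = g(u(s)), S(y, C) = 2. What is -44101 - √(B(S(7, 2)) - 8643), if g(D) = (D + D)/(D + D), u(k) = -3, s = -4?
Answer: -44101 - I*√8642 ≈ -44101.0 - 92.962*I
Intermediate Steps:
g(D) = 1 (g(D) = (2*D)/((2*D)) = (2*D)*(1/(2*D)) = 1)
B(v) = 1
-44101 - √(B(S(7, 2)) - 8643) = -44101 - √(1 - 8643) = -44101 - √(-8642) = -44101 - I*√8642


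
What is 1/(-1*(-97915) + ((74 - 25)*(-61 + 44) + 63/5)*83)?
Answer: 5/149109 ≈ 3.3533e-5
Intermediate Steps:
1/(-1*(-97915) + ((74 - 25)*(-61 + 44) + 63/5)*83) = 1/(97915 + (49*(-17) + (1/5)*63)*83) = 1/(97915 + (-833 + 63/5)*83) = 1/(97915 - 4102/5*83) = 1/(97915 - 340466/5) = 1/(149109/5) = 5/149109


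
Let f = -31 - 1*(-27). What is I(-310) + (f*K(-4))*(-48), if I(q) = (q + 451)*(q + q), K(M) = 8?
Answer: -85884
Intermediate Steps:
f = -4 (f = -31 + 27 = -4)
I(q) = 2*q*(451 + q) (I(q) = (451 + q)*(2*q) = 2*q*(451 + q))
I(-310) + (f*K(-4))*(-48) = 2*(-310)*(451 - 310) - 4*8*(-48) = 2*(-310)*141 - 32*(-48) = -87420 + 1536 = -85884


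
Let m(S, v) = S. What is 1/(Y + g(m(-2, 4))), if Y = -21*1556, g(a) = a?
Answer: -1/32678 ≈ -3.0602e-5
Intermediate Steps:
Y = -32676
1/(Y + g(m(-2, 4))) = 1/(-32676 - 2) = 1/(-32678) = -1/32678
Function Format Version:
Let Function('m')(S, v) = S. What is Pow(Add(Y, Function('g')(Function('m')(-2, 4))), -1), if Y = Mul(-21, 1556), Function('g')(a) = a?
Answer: Rational(-1, 32678) ≈ -3.0602e-5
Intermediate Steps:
Y = -32676
Pow(Add(Y, Function('g')(Function('m')(-2, 4))), -1) = Pow(Add(-32676, -2), -1) = Pow(-32678, -1) = Rational(-1, 32678)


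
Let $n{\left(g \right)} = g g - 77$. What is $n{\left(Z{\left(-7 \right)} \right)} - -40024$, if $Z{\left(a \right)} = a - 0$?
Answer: $39996$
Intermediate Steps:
$Z{\left(a \right)} = a$ ($Z{\left(a \right)} = a + 0 = a$)
$n{\left(g \right)} = -77 + g^{2}$ ($n{\left(g \right)} = g^{2} - 77 = -77 + g^{2}$)
$n{\left(Z{\left(-7 \right)} \right)} - -40024 = \left(-77 + \left(-7\right)^{2}\right) - -40024 = \left(-77 + 49\right) + 40024 = -28 + 40024 = 39996$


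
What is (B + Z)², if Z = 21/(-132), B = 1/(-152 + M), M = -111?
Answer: 3553225/133911184 ≈ 0.026534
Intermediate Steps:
B = -1/263 (B = 1/(-152 - 111) = 1/(-263) = -1/263 ≈ -0.0038023)
Z = -7/44 (Z = 21*(-1/132) = -7/44 ≈ -0.15909)
(B + Z)² = (-1/263 - 7/44)² = (-1885/11572)² = 3553225/133911184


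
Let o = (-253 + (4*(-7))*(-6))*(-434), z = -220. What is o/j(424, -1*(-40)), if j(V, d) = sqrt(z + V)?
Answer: 1085*sqrt(51)/3 ≈ 2582.8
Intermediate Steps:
j(V, d) = sqrt(-220 + V)
o = 36890 (o = (-253 - 28*(-6))*(-434) = (-253 + 168)*(-434) = -85*(-434) = 36890)
o/j(424, -1*(-40)) = 36890/(sqrt(-220 + 424)) = 36890/(sqrt(204)) = 36890/((2*sqrt(51))) = 36890*(sqrt(51)/102) = 1085*sqrt(51)/3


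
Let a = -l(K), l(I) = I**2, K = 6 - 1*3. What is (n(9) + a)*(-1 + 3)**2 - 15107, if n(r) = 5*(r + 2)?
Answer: -14923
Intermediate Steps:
K = 3 (K = 6 - 3 = 3)
a = -9 (a = -1*3**2 = -1*9 = -9)
n(r) = 10 + 5*r (n(r) = 5*(2 + r) = 10 + 5*r)
(n(9) + a)*(-1 + 3)**2 - 15107 = ((10 + 5*9) - 9)*(-1 + 3)**2 - 15107 = ((10 + 45) - 9)*2**2 - 15107 = (55 - 9)*4 - 15107 = 46*4 - 15107 = 184 - 15107 = -14923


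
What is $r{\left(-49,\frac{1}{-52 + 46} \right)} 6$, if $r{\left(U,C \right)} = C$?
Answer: $-1$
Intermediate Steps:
$r{\left(-49,\frac{1}{-52 + 46} \right)} 6 = \frac{1}{-52 + 46} \cdot 6 = \frac{1}{-6} \cdot 6 = \left(- \frac{1}{6}\right) 6 = -1$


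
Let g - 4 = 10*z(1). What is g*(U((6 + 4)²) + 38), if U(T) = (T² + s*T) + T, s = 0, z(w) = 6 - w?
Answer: 547452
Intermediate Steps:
g = 54 (g = 4 + 10*(6 - 1*1) = 4 + 10*(6 - 1) = 4 + 10*5 = 4 + 50 = 54)
U(T) = T + T² (U(T) = (T² + 0*T) + T = (T² + 0) + T = T² + T = T + T²)
g*(U((6 + 4)²) + 38) = 54*((6 + 4)²*(1 + (6 + 4)²) + 38) = 54*(10²*(1 + 10²) + 38) = 54*(100*(1 + 100) + 38) = 54*(100*101 + 38) = 54*(10100 + 38) = 54*10138 = 547452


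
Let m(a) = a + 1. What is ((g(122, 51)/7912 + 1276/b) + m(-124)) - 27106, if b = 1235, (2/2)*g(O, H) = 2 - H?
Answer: -266053237083/9771320 ≈ -27228.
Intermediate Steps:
m(a) = 1 + a
g(O, H) = 2 - H
((g(122, 51)/7912 + 1276/b) + m(-124)) - 27106 = (((2 - 1*51)/7912 + 1276/1235) + (1 - 124)) - 27106 = (((2 - 51)*(1/7912) + 1276*(1/1235)) - 123) - 27106 = ((-49*1/7912 + 1276/1235) - 123) - 27106 = ((-49/7912 + 1276/1235) - 123) - 27106 = (10035197/9771320 - 123) - 27106 = -1191837163/9771320 - 27106 = -266053237083/9771320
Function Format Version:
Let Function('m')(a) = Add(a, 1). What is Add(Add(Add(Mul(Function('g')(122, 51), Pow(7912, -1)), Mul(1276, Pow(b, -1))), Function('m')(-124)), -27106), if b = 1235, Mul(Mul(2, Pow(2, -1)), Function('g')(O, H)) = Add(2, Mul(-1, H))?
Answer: Rational(-266053237083, 9771320) ≈ -27228.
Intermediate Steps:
Function('m')(a) = Add(1, a)
Function('g')(O, H) = Add(2, Mul(-1, H))
Add(Add(Add(Mul(Function('g')(122, 51), Pow(7912, -1)), Mul(1276, Pow(b, -1))), Function('m')(-124)), -27106) = Add(Add(Add(Mul(Add(2, Mul(-1, 51)), Pow(7912, -1)), Mul(1276, Pow(1235, -1))), Add(1, -124)), -27106) = Add(Add(Add(Mul(Add(2, -51), Rational(1, 7912)), Mul(1276, Rational(1, 1235))), -123), -27106) = Add(Add(Add(Mul(-49, Rational(1, 7912)), Rational(1276, 1235)), -123), -27106) = Add(Add(Add(Rational(-49, 7912), Rational(1276, 1235)), -123), -27106) = Add(Add(Rational(10035197, 9771320), -123), -27106) = Add(Rational(-1191837163, 9771320), -27106) = Rational(-266053237083, 9771320)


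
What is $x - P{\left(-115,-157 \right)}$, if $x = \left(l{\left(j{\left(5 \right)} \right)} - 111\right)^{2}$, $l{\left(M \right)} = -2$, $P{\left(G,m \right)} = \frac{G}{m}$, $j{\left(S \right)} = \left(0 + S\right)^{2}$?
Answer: $\frac{2004618}{157} \approx 12768.0$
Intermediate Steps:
$j{\left(S \right)} = S^{2}$
$x = 12769$ ($x = \left(-2 - 111\right)^{2} = \left(-113\right)^{2} = 12769$)
$x - P{\left(-115,-157 \right)} = 12769 - - \frac{115}{-157} = 12769 - \left(-115\right) \left(- \frac{1}{157}\right) = 12769 - \frac{115}{157} = \frac{2004618}{157}$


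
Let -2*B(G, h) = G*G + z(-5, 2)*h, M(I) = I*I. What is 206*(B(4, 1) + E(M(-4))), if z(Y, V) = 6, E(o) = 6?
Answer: -1030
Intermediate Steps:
M(I) = I²
B(G, h) = -3*h - G²/2 (B(G, h) = -(G*G + 6*h)/2 = -(G² + 6*h)/2 = -3*h - G²/2)
206*(B(4, 1) + E(M(-4))) = 206*((-3*1 - ½*4²) + 6) = 206*((-3 - ½*16) + 6) = 206*((-3 - 8) + 6) = 206*(-11 + 6) = 206*(-5) = -1030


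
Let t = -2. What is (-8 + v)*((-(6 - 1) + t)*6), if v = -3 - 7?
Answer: 756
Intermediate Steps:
v = -10
(-8 + v)*((-(6 - 1) + t)*6) = (-8 - 10)*((-(6 - 1) - 2)*6) = -18*(-1*5 - 2)*6 = -18*(-5 - 2)*6 = -(-126)*6 = -18*(-42) = 756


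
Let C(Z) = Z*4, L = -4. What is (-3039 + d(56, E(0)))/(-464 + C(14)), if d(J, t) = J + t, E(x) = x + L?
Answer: 2987/408 ≈ 7.3211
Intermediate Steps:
E(x) = -4 + x (E(x) = x - 4 = -4 + x)
C(Z) = 4*Z
(-3039 + d(56, E(0)))/(-464 + C(14)) = (-3039 + (56 + (-4 + 0)))/(-464 + 4*14) = (-3039 + (56 - 4))/(-464 + 56) = (-3039 + 52)/(-408) = -2987*(-1/408) = 2987/408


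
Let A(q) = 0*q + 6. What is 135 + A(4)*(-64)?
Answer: -249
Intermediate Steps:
A(q) = 6 (A(q) = 0 + 6 = 6)
135 + A(4)*(-64) = 135 + 6*(-64) = 135 - 384 = -249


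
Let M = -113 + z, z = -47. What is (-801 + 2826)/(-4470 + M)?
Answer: -405/926 ≈ -0.43737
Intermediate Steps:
M = -160 (M = -113 - 47 = -160)
(-801 + 2826)/(-4470 + M) = (-801 + 2826)/(-4470 - 160) = 2025/(-4630) = 2025*(-1/4630) = -405/926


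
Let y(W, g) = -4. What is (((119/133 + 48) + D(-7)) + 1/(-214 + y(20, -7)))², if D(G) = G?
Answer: 30105373081/17156164 ≈ 1754.8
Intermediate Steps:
(((119/133 + 48) + D(-7)) + 1/(-214 + y(20, -7)))² = (((119/133 + 48) - 7) + 1/(-214 - 4))² = (((119*(1/133) + 48) - 7) + 1/(-218))² = (((17/19 + 48) - 7) - 1/218)² = ((929/19 - 7) - 1/218)² = (796/19 - 1/218)² = (173509/4142)² = 30105373081/17156164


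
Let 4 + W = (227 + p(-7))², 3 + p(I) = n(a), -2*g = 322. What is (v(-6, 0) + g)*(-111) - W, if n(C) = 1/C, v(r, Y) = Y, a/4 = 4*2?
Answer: -33090561/1024 ≈ -32315.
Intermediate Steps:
a = 32 (a = 4*(4*2) = 4*8 = 32)
g = -161 (g = -½*322 = -161)
p(I) = -95/32 (p(I) = -3 + 1/32 = -95/32)
W = 51390465/1024 (W = -4 + (227 - 95/32)² = -4 + (7169/32)² = -4 + 51394561/1024 = 51390465/1024 ≈ 50186.)
(v(-6, 0) + g)*(-111) - W = (0 - 161)*(-111) - 1*51390465/1024 = -161*(-111) - 51390465/1024 = 17871 - 51390465/1024 = -33090561/1024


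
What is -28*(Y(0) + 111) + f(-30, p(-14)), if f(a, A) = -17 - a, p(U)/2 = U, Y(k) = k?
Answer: -3095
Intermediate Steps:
p(U) = 2*U
-28*(Y(0) + 111) + f(-30, p(-14)) = -28*(0 + 111) + (-17 - 1*(-30)) = -28*111 + (-17 + 30) = -3108 + 13 = -3095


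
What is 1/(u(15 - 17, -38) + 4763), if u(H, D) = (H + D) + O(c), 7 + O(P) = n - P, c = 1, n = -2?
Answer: 1/4713 ≈ 0.00021218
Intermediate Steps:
O(P) = -9 - P (O(P) = -7 + (-2 - P) = -9 - P)
u(H, D) = -10 + D + H (u(H, D) = (H + D) + (-9 - 1*1) = (D + H) + (-9 - 1) = (D + H) - 10 = -10 + D + H)
1/(u(15 - 17, -38) + 4763) = 1/((-10 - 38 + (15 - 17)) + 4763) = 1/((-10 - 38 - 2) + 4763) = 1/(-50 + 4763) = 1/4713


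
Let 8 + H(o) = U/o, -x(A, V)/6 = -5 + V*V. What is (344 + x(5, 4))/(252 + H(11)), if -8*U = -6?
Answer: 12232/10739 ≈ 1.1390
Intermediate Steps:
U = 3/4 (U = -1/8*(-6) = 3/4 ≈ 0.75000)
x(A, V) = 30 - 6*V**2 (x(A, V) = -6*(-5 + V*V) = -6*(-5 + V**2) = 30 - 6*V**2)
H(o) = -8 + 3/(4*o)
(344 + x(5, 4))/(252 + H(11)) = (344 + (30 - 6*4**2))/(252 + (-8 + (3/4)/11)) = (344 + (30 - 6*16))/(252 + (-8 + (3/4)*(1/11))) = (344 + (30 - 96))/(252 + (-8 + 3/44)) = (344 - 66)/(252 - 349/44) = 278/(10739/44) = 278*(44/10739) = 12232/10739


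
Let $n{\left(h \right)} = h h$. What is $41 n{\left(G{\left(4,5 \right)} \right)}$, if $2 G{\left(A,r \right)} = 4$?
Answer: $164$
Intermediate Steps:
$G{\left(A,r \right)} = 2$ ($G{\left(A,r \right)} = \frac{1}{2} \cdot 4 = 2$)
$n{\left(h \right)} = h^{2}$
$41 n{\left(G{\left(4,5 \right)} \right)} = 41 \cdot 2^{2} = 41 \cdot 4 = 164$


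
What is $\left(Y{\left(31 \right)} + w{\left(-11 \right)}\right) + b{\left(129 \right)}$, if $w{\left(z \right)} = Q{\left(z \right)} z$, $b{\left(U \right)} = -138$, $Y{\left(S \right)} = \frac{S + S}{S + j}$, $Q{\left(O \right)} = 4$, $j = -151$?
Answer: $- \frac{10951}{60} \approx -182.52$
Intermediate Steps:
$Y{\left(S \right)} = \frac{2 S}{-151 + S}$ ($Y{\left(S \right)} = \frac{S + S}{S - 151} = \frac{2 S}{-151 + S}$)
$w{\left(z \right)} = 4 z$
$\left(Y{\left(31 \right)} + w{\left(-11 \right)}\right) + b{\left(129 \right)} = \left(2 \cdot 31 \frac{1}{-151 + 31} + 4 \left(-11\right)\right) - 138 = \left(2 \cdot 31 \frac{1}{-120} - 44\right) - 138 = \left(2 \cdot 31 \left(- \frac{1}{120}\right) - 44\right) - 138 = \left(- \frac{31}{60} - 44\right) - 138 = - \frac{2671}{60} - 138 = - \frac{10951}{60}$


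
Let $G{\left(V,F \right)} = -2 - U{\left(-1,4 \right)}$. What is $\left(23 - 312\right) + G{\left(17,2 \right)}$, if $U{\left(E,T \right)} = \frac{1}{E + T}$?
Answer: $- \frac{874}{3} \approx -291.33$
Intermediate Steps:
$G{\left(V,F \right)} = - \frac{7}{3}$ ($G{\left(V,F \right)} = -2 - \frac{1}{-1 + 4} = -2 - \frac{1}{3} = - \frac{7}{3}$)
$\left(23 - 312\right) + G{\left(17,2 \right)} = \left(23 - 312\right) - \frac{7}{3} = -289 - \frac{7}{3} = - \frac{874}{3}$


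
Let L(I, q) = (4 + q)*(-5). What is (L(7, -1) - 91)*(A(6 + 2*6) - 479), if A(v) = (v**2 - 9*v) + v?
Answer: 31694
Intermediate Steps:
A(v) = v**2 - 8*v
L(I, q) = -20 - 5*q
(L(7, -1) - 91)*(A(6 + 2*6) - 479) = ((-20 - 5*(-1)) - 91)*((6 + 2*6)*(-8 + (6 + 2*6)) - 479) = ((-20 + 5) - 91)*((6 + 12)*(-8 + (6 + 12)) - 479) = (-15 - 91)*(18*(-8 + 18) - 479) = -106*(18*10 - 479) = -106*(180 - 479) = -106*(-299) = 31694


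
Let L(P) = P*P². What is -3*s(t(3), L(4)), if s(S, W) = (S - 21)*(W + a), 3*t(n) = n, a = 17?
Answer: 4860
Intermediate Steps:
L(P) = P³
t(n) = n/3
s(S, W) = (-21 + S)*(17 + W) (s(S, W) = (S - 21)*(W + 17) = (-21 + S)*(17 + W))
-3*s(t(3), L(4)) = -3*(-357 - 21*4³ + 17*((⅓)*3) + ((⅓)*3)*4³) = -3*(-357 - 21*64 + 17*1 + 1*64) = -3*(-357 - 1344 + 17 + 64) = -3*(-1620) = 4860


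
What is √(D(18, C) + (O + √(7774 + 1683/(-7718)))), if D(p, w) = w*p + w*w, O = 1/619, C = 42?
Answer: √(199018671529324 + 173955094*√1602300838)/281026 ≈ 51.070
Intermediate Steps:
O = 1/619 ≈ 0.0016155
D(p, w) = w² + p*w (D(p, w) = p*w + w² = w² + p*w)
√(D(18, C) + (O + √(7774 + 1683/(-7718)))) = √(42*(18 + 42) + (1/619 + √(7774 + 1683/(-7718)))) = √(42*60 + (1/619 + √(7774 + 1683*(-1/7718)))) = √(2520 + (1/619 + √(7774 - 99/454))) = √(2520 + (1/619 + √(3529297/454))) = √(2520 + (1/619 + √1602300838/454)) = √(1559881/619 + √1602300838/454)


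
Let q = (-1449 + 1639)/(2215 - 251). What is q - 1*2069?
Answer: -2031663/982 ≈ -2068.9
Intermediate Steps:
q = 95/982 (q = 190/1964 = 190*(1/1964) = 95/982 ≈ 0.096741)
q - 1*2069 = 95/982 - 1*2069 = 95/982 - 2069 = -2031663/982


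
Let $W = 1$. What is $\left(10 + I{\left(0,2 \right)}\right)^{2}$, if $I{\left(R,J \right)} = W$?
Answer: $121$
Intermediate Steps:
$I{\left(R,J \right)} = 1$
$\left(10 + I{\left(0,2 \right)}\right)^{2} = \left(10 + 1\right)^{2} = 11^{2} = 121$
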